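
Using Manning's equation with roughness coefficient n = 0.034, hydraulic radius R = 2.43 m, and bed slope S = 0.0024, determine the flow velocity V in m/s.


Manning's equation gives V = (1/n) * R^(2/3) * S^(1/2).
First, compute R^(2/3) = 2.43^(2/3) = 1.8075.
Next, S^(1/2) = 0.0024^(1/2) = 0.04899.
Then 1/n = 1/0.034 = 29.41.
V = 29.41 * 1.8075 * 0.04899 = 2.6043 m/s.

2.6043


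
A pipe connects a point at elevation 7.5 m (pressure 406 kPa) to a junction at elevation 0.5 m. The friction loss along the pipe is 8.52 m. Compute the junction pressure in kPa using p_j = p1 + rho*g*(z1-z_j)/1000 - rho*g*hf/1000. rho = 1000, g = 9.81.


Junction pressure: p_j = p1 + rho*g*(z1 - z_j)/1000 - rho*g*hf/1000.
Elevation term = 1000*9.81*(7.5 - 0.5)/1000 = 68.67 kPa.
Friction term = 1000*9.81*8.52/1000 = 83.581 kPa.
p_j = 406 + 68.67 - 83.581 = 391.09 kPa.

391.09


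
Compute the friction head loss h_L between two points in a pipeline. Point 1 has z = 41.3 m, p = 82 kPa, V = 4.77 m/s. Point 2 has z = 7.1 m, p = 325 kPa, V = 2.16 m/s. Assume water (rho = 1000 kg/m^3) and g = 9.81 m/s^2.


Total head at each section: H = z + p/(rho*g) + V^2/(2g).
H1 = 41.3 + 82*1000/(1000*9.81) + 4.77^2/(2*9.81)
   = 41.3 + 8.359 + 1.1597
   = 50.818 m.
H2 = 7.1 + 325*1000/(1000*9.81) + 2.16^2/(2*9.81)
   = 7.1 + 33.129 + 0.2378
   = 40.467 m.
h_L = H1 - H2 = 50.818 - 40.467 = 10.351 m.

10.351


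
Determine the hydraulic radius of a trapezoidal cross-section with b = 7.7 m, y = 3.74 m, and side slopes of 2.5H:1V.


For a trapezoidal section with side slope z:
A = (b + z*y)*y = (7.7 + 2.5*3.74)*3.74 = 63.767 m^2.
P = b + 2*y*sqrt(1 + z^2) = 7.7 + 2*3.74*sqrt(1 + 2.5^2) = 27.841 m.
R = A/P = 63.767 / 27.841 = 2.2904 m.

2.2904


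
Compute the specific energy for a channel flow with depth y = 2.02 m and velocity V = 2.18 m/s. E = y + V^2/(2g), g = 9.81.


Specific energy E = y + V^2/(2g).
Velocity head = V^2/(2g) = 2.18^2 / (2*9.81) = 4.7524 / 19.62 = 0.2422 m.
E = 2.02 + 0.2422 = 2.2622 m.

2.2622


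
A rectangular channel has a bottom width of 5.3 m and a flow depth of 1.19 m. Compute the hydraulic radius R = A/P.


For a rectangular section:
Flow area A = b * y = 5.3 * 1.19 = 6.31 m^2.
Wetted perimeter P = b + 2y = 5.3 + 2*1.19 = 7.68 m.
Hydraulic radius R = A/P = 6.31 / 7.68 = 0.8212 m.

0.8212


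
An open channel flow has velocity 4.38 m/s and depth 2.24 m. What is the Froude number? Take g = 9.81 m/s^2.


The Froude number is defined as Fr = V / sqrt(g*y).
g*y = 9.81 * 2.24 = 21.9744.
sqrt(g*y) = sqrt(21.9744) = 4.6877.
Fr = 4.38 / 4.6877 = 0.9344.

0.9344


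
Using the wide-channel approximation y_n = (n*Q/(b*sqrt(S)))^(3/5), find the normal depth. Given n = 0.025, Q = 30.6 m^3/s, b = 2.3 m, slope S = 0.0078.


We use the wide-channel approximation y_n = (n*Q/(b*sqrt(S)))^(3/5).
sqrt(S) = sqrt(0.0078) = 0.088318.
Numerator: n*Q = 0.025 * 30.6 = 0.765.
Denominator: b*sqrt(S) = 2.3 * 0.088318 = 0.203131.
arg = 3.7661.
y_n = 3.7661^(3/5) = 2.2158 m.

2.2158


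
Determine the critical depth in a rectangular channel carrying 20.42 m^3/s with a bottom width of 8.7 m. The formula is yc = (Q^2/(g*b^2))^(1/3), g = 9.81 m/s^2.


Using yc = (Q^2 / (g * b^2))^(1/3):
Q^2 = 20.42^2 = 416.98.
g * b^2 = 9.81 * 8.7^2 = 9.81 * 75.69 = 742.52.
Q^2 / (g*b^2) = 416.98 / 742.52 = 0.5616.
yc = 0.5616^(1/3) = 0.825 m.

0.825


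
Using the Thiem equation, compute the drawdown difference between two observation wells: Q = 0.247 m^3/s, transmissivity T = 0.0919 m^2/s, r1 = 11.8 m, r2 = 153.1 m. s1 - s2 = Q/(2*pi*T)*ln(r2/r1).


Thiem equation: s1 - s2 = Q/(2*pi*T) * ln(r2/r1).
ln(r2/r1) = ln(153.1/11.8) = 2.563.
Q/(2*pi*T) = 0.247 / (2*pi*0.0919) = 0.247 / 0.5774 = 0.4278.
s1 - s2 = 0.4278 * 2.563 = 1.0963 m.

1.0963


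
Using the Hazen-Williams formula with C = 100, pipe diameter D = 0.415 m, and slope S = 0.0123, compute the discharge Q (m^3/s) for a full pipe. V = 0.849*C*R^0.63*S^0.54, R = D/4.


For a full circular pipe, R = D/4 = 0.415/4 = 0.1037 m.
V = 0.849 * 100 * 0.1037^0.63 * 0.0123^0.54
  = 0.849 * 100 * 0.239923 * 0.093014
  = 1.8946 m/s.
Pipe area A = pi*D^2/4 = pi*0.415^2/4 = 0.1353 m^2.
Q = A * V = 0.1353 * 1.8946 = 0.2563 m^3/s.

0.2563


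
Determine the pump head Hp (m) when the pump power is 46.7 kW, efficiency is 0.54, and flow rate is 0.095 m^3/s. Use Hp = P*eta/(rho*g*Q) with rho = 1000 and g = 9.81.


Pump head formula: Hp = P * eta / (rho * g * Q).
Numerator: P * eta = 46.7 * 1000 * 0.54 = 25218.0 W.
Denominator: rho * g * Q = 1000 * 9.81 * 0.095 = 931.95.
Hp = 25218.0 / 931.95 = 27.06 m.

27.06


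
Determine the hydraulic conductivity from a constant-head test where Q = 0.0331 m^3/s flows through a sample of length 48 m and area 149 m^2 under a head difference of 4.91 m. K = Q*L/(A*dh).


From K = Q*L / (A*dh):
Numerator: Q*L = 0.0331 * 48 = 1.5888.
Denominator: A*dh = 149 * 4.91 = 731.59.
K = 1.5888 / 731.59 = 0.002172 m/s.

0.002172


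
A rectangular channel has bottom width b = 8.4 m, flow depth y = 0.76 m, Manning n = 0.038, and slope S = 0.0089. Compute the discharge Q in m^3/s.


For a rectangular channel, the cross-sectional area A = b * y = 8.4 * 0.76 = 6.38 m^2.
The wetted perimeter P = b + 2y = 8.4 + 2*0.76 = 9.92 m.
Hydraulic radius R = A/P = 6.38/9.92 = 0.6435 m.
Velocity V = (1/n)*R^(2/3)*S^(1/2) = (1/0.038)*0.6435^(2/3)*0.0089^(1/2) = 1.8505 m/s.
Discharge Q = A * V = 6.38 * 1.8505 = 11.814 m^3/s.

11.814


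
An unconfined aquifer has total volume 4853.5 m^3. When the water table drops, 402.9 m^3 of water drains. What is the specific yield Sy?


Specific yield Sy = Volume drained / Total volume.
Sy = 402.9 / 4853.5
   = 0.083.

0.083


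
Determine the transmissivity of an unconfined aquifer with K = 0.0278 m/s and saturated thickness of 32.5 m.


Transmissivity is defined as T = K * h.
T = 0.0278 * 32.5
  = 0.9035 m^2/s.

0.9035


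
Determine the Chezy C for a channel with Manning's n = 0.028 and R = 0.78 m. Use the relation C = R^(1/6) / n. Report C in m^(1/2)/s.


The Chezy coefficient relates to Manning's n through C = R^(1/6) / n.
R^(1/6) = 0.78^(1/6) = 0.959435.
C = 0.959435 / 0.028 = 34.27 m^(1/2)/s.

34.27


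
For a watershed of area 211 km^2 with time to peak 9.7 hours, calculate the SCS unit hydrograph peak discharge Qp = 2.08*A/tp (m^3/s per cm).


SCS formula: Qp = 2.08 * A / tp.
Qp = 2.08 * 211 / 9.7
   = 438.88 / 9.7
   = 45.25 m^3/s per cm.

45.25


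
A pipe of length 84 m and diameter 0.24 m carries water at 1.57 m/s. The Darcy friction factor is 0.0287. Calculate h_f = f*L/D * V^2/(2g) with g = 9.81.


Darcy-Weisbach equation: h_f = f * (L/D) * V^2/(2g).
f * L/D = 0.0287 * 84/0.24 = 10.045.
V^2/(2g) = 1.57^2 / (2*9.81) = 2.4649 / 19.62 = 0.1256 m.
h_f = 10.045 * 0.1256 = 1.262 m.

1.262


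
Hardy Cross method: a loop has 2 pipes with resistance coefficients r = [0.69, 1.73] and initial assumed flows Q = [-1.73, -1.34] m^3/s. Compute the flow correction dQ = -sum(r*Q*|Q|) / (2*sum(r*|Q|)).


Numerator terms (r*Q*|Q|): 0.69*-1.73*|-1.73| = -2.0651; 1.73*-1.34*|-1.34| = -3.1064.
Sum of numerator = -5.1715.
Denominator terms (r*|Q|): 0.69*|-1.73| = 1.1937; 1.73*|-1.34| = 2.3182.
2 * sum of denominator = 2 * 3.5119 = 7.0238.
dQ = --5.1715 / 7.0238 = 0.7363 m^3/s.

0.7363


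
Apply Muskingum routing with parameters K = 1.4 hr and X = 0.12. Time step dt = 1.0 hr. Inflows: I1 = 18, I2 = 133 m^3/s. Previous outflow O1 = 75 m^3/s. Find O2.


Muskingum coefficients:
denom = 2*K*(1-X) + dt = 2*1.4*(1-0.12) + 1.0 = 3.464.
C0 = (dt - 2*K*X)/denom = (1.0 - 2*1.4*0.12)/3.464 = 0.1917.
C1 = (dt + 2*K*X)/denom = (1.0 + 2*1.4*0.12)/3.464 = 0.3857.
C2 = (2*K*(1-X) - dt)/denom = 0.4226.
O2 = C0*I2 + C1*I1 + C2*O1
   = 0.1917*133 + 0.3857*18 + 0.4226*75
   = 64.13 m^3/s.

64.13


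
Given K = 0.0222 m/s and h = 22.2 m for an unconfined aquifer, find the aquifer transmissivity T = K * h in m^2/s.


Transmissivity is defined as T = K * h.
T = 0.0222 * 22.2
  = 0.4928 m^2/s.

0.4928


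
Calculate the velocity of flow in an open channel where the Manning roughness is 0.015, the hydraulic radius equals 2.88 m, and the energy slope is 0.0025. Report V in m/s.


Manning's equation gives V = (1/n) * R^(2/3) * S^(1/2).
First, compute R^(2/3) = 2.88^(2/3) = 2.0242.
Next, S^(1/2) = 0.0025^(1/2) = 0.05.
Then 1/n = 1/0.015 = 66.67.
V = 66.67 * 2.0242 * 0.05 = 6.7475 m/s.

6.7475


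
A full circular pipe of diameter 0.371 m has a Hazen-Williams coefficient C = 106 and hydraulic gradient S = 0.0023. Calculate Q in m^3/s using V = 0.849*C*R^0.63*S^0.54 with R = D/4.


For a full circular pipe, R = D/4 = 0.371/4 = 0.0927 m.
V = 0.849 * 106 * 0.0927^0.63 * 0.0023^0.54
  = 0.849 * 106 * 0.223567 * 0.037613
  = 0.7568 m/s.
Pipe area A = pi*D^2/4 = pi*0.371^2/4 = 0.1081 m^2.
Q = A * V = 0.1081 * 0.7568 = 0.0818 m^3/s.

0.0818


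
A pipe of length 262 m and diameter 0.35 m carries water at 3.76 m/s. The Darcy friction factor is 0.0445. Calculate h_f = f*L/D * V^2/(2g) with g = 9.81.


Darcy-Weisbach equation: h_f = f * (L/D) * V^2/(2g).
f * L/D = 0.0445 * 262/0.35 = 33.3114.
V^2/(2g) = 3.76^2 / (2*9.81) = 14.1376 / 19.62 = 0.7206 m.
h_f = 33.3114 * 0.7206 = 24.003 m.

24.003


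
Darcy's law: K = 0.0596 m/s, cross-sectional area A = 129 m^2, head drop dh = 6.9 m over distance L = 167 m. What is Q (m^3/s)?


Darcy's law: Q = K * A * i, where i = dh/L.
Hydraulic gradient i = 6.9 / 167 = 0.041317.
Q = 0.0596 * 129 * 0.041317
  = 0.3177 m^3/s.

0.3177


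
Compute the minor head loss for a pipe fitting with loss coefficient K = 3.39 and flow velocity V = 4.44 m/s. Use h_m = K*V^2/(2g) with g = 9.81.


Minor loss formula: h_m = K * V^2/(2g).
V^2 = 4.44^2 = 19.7136.
V^2/(2g) = 19.7136 / 19.62 = 1.0048 m.
h_m = 3.39 * 1.0048 = 3.4062 m.

3.4062


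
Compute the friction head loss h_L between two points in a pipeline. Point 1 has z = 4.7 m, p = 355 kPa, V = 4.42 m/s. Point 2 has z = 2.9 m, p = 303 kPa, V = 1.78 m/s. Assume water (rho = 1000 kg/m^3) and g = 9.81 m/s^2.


Total head at each section: H = z + p/(rho*g) + V^2/(2g).
H1 = 4.7 + 355*1000/(1000*9.81) + 4.42^2/(2*9.81)
   = 4.7 + 36.188 + 0.9957
   = 41.883 m.
H2 = 2.9 + 303*1000/(1000*9.81) + 1.78^2/(2*9.81)
   = 2.9 + 30.887 + 0.1615
   = 33.948 m.
h_L = H1 - H2 = 41.883 - 33.948 = 7.935 m.

7.935


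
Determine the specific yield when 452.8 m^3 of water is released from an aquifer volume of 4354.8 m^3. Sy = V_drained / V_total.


Specific yield Sy = Volume drained / Total volume.
Sy = 452.8 / 4354.8
   = 0.104.

0.104


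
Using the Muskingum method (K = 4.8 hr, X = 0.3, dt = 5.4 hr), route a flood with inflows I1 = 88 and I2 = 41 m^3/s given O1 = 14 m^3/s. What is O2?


Muskingum coefficients:
denom = 2*K*(1-X) + dt = 2*4.8*(1-0.3) + 5.4 = 12.12.
C0 = (dt - 2*K*X)/denom = (5.4 - 2*4.8*0.3)/12.12 = 0.2079.
C1 = (dt + 2*K*X)/denom = (5.4 + 2*4.8*0.3)/12.12 = 0.6832.
C2 = (2*K*(1-X) - dt)/denom = 0.1089.
O2 = C0*I2 + C1*I1 + C2*O1
   = 0.2079*41 + 0.6832*88 + 0.1089*14
   = 70.17 m^3/s.

70.17


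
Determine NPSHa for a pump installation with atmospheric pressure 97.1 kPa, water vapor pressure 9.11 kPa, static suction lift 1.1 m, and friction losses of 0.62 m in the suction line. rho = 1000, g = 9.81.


NPSHa = p_atm/(rho*g) - z_s - hf_s - p_vap/(rho*g).
p_atm/(rho*g) = 97.1*1000 / (1000*9.81) = 9.898 m.
p_vap/(rho*g) = 9.11*1000 / (1000*9.81) = 0.929 m.
NPSHa = 9.898 - 1.1 - 0.62 - 0.929
      = 7.25 m.

7.25


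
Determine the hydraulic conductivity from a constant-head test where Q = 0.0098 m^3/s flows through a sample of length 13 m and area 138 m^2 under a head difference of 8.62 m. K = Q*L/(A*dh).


From K = Q*L / (A*dh):
Numerator: Q*L = 0.0098 * 13 = 0.1274.
Denominator: A*dh = 138 * 8.62 = 1189.56.
K = 0.1274 / 1189.56 = 0.000107 m/s.

0.000107


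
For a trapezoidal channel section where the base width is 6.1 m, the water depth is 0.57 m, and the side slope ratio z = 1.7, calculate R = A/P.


For a trapezoidal section with side slope z:
A = (b + z*y)*y = (6.1 + 1.7*0.57)*0.57 = 4.029 m^2.
P = b + 2*y*sqrt(1 + z^2) = 6.1 + 2*0.57*sqrt(1 + 1.7^2) = 8.348 m.
R = A/P = 4.029 / 8.348 = 0.4826 m.

0.4826


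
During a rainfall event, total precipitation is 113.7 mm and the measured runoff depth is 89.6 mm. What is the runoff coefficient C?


The runoff coefficient C = runoff depth / rainfall depth.
C = 89.6 / 113.7
  = 0.788.

0.788


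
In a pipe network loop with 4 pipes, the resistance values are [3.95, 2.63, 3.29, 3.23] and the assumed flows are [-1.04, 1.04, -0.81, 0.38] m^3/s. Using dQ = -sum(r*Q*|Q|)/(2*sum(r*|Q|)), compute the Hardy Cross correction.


Numerator terms (r*Q*|Q|): 3.95*-1.04*|-1.04| = -4.2723; 2.63*1.04*|1.04| = 2.8446; 3.29*-0.81*|-0.81| = -2.1586; 3.23*0.38*|0.38| = 0.4664.
Sum of numerator = -3.1199.
Denominator terms (r*|Q|): 3.95*|-1.04| = 4.108; 2.63*|1.04| = 2.7352; 3.29*|-0.81| = 2.6649; 3.23*|0.38| = 1.2274.
2 * sum of denominator = 2 * 10.7355 = 21.471.
dQ = --3.1199 / 21.471 = 0.1453 m^3/s.

0.1453


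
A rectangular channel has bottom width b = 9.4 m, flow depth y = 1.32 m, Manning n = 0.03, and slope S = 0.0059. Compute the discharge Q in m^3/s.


For a rectangular channel, the cross-sectional area A = b * y = 9.4 * 1.32 = 12.41 m^2.
The wetted perimeter P = b + 2y = 9.4 + 2*1.32 = 12.04 m.
Hydraulic radius R = A/P = 12.41/12.04 = 1.0306 m.
Velocity V = (1/n)*R^(2/3)*S^(1/2) = (1/0.03)*1.0306^(2/3)*0.0059^(1/2) = 2.6123 m/s.
Discharge Q = A * V = 12.41 * 2.6123 = 32.413 m^3/s.

32.413


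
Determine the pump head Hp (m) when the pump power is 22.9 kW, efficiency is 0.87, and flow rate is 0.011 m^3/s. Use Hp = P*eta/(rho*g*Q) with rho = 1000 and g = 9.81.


Pump head formula: Hp = P * eta / (rho * g * Q).
Numerator: P * eta = 22.9 * 1000 * 0.87 = 19923.0 W.
Denominator: rho * g * Q = 1000 * 9.81 * 0.011 = 107.91.
Hp = 19923.0 / 107.91 = 184.63 m.

184.63


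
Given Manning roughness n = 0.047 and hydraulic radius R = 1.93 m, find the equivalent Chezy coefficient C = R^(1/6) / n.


The Chezy coefficient relates to Manning's n through C = R^(1/6) / n.
R^(1/6) = 1.93^(1/6) = 1.115817.
C = 1.115817 / 0.047 = 23.74 m^(1/2)/s.

23.74


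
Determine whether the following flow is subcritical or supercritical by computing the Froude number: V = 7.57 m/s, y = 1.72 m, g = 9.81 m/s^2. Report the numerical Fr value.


The Froude number is defined as Fr = V / sqrt(g*y).
g*y = 9.81 * 1.72 = 16.8732.
sqrt(g*y) = sqrt(16.8732) = 4.1077.
Fr = 7.57 / 4.1077 = 1.8429.
Since Fr > 1, the flow is supercritical.

1.8429


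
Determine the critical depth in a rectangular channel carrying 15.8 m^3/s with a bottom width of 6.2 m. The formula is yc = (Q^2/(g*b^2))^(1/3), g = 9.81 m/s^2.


Using yc = (Q^2 / (g * b^2))^(1/3):
Q^2 = 15.8^2 = 249.64.
g * b^2 = 9.81 * 6.2^2 = 9.81 * 38.44 = 377.1.
Q^2 / (g*b^2) = 249.64 / 377.1 = 0.662.
yc = 0.662^(1/3) = 0.8715 m.

0.8715


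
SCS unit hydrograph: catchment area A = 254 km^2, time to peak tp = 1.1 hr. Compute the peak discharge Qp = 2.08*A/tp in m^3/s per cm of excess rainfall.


SCS formula: Qp = 2.08 * A / tp.
Qp = 2.08 * 254 / 1.1
   = 528.32 / 1.1
   = 480.29 m^3/s per cm.

480.29


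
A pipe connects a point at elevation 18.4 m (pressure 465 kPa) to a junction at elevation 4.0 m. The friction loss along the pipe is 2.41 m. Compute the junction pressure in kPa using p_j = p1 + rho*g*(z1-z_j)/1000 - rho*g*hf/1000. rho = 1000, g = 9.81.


Junction pressure: p_j = p1 + rho*g*(z1 - z_j)/1000 - rho*g*hf/1000.
Elevation term = 1000*9.81*(18.4 - 4.0)/1000 = 141.264 kPa.
Friction term = 1000*9.81*2.41/1000 = 23.642 kPa.
p_j = 465 + 141.264 - 23.642 = 582.62 kPa.

582.62


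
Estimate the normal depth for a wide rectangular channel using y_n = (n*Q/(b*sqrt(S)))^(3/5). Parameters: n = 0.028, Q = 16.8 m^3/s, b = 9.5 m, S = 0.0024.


We use the wide-channel approximation y_n = (n*Q/(b*sqrt(S)))^(3/5).
sqrt(S) = sqrt(0.0024) = 0.04899.
Numerator: n*Q = 0.028 * 16.8 = 0.4704.
Denominator: b*sqrt(S) = 9.5 * 0.04899 = 0.465405.
arg = 1.0107.
y_n = 1.0107^(3/5) = 1.0064 m.

1.0064


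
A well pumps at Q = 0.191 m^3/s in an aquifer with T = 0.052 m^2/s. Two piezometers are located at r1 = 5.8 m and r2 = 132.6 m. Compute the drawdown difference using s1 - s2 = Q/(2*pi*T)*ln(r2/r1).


Thiem equation: s1 - s2 = Q/(2*pi*T) * ln(r2/r1).
ln(r2/r1) = ln(132.6/5.8) = 3.1295.
Q/(2*pi*T) = 0.191 / (2*pi*0.052) = 0.191 / 0.3267 = 0.5846.
s1 - s2 = 0.5846 * 3.1295 = 1.8295 m.

1.8295


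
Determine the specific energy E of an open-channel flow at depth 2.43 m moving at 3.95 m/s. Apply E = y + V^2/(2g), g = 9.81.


Specific energy E = y + V^2/(2g).
Velocity head = V^2/(2g) = 3.95^2 / (2*9.81) = 15.6025 / 19.62 = 0.7952 m.
E = 2.43 + 0.7952 = 3.2252 m.

3.2252


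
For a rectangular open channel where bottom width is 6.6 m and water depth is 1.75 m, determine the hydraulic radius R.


For a rectangular section:
Flow area A = b * y = 6.6 * 1.75 = 11.55 m^2.
Wetted perimeter P = b + 2y = 6.6 + 2*1.75 = 10.1 m.
Hydraulic radius R = A/P = 11.55 / 10.1 = 1.1436 m.

1.1436


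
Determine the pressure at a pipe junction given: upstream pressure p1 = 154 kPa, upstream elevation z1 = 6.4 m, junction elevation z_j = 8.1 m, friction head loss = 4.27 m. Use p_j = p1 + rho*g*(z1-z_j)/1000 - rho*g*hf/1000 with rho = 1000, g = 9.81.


Junction pressure: p_j = p1 + rho*g*(z1 - z_j)/1000 - rho*g*hf/1000.
Elevation term = 1000*9.81*(6.4 - 8.1)/1000 = -16.677 kPa.
Friction term = 1000*9.81*4.27/1000 = 41.889 kPa.
p_j = 154 + -16.677 - 41.889 = 95.43 kPa.

95.43


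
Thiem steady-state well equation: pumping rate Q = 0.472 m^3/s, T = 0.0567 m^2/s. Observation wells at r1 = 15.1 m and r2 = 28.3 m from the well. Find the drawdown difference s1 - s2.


Thiem equation: s1 - s2 = Q/(2*pi*T) * ln(r2/r1).
ln(r2/r1) = ln(28.3/15.1) = 0.6282.
Q/(2*pi*T) = 0.472 / (2*pi*0.0567) = 0.472 / 0.3563 = 1.3249.
s1 - s2 = 1.3249 * 0.6282 = 0.8323 m.

0.8323


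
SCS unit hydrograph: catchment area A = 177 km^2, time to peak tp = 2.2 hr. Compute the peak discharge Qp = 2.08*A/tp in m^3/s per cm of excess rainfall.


SCS formula: Qp = 2.08 * A / tp.
Qp = 2.08 * 177 / 2.2
   = 368.16 / 2.2
   = 167.35 m^3/s per cm.

167.35


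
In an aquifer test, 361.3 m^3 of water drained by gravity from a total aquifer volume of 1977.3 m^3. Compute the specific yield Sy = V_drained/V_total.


Specific yield Sy = Volume drained / Total volume.
Sy = 361.3 / 1977.3
   = 0.1827.

0.1827


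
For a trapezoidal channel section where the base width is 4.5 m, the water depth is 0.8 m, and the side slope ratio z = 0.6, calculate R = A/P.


For a trapezoidal section with side slope z:
A = (b + z*y)*y = (4.5 + 0.6*0.8)*0.8 = 3.984 m^2.
P = b + 2*y*sqrt(1 + z^2) = 4.5 + 2*0.8*sqrt(1 + 0.6^2) = 6.366 m.
R = A/P = 3.984 / 6.366 = 0.6258 m.

0.6258


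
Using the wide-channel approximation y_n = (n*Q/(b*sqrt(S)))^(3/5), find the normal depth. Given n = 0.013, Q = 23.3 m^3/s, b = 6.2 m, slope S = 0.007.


We use the wide-channel approximation y_n = (n*Q/(b*sqrt(S)))^(3/5).
sqrt(S) = sqrt(0.007) = 0.083666.
Numerator: n*Q = 0.013 * 23.3 = 0.3029.
Denominator: b*sqrt(S) = 6.2 * 0.083666 = 0.518729.
arg = 0.5839.
y_n = 0.5839^(3/5) = 0.7241 m.

0.7241


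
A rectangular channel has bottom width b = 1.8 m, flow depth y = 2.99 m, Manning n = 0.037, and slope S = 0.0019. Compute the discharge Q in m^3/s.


For a rectangular channel, the cross-sectional area A = b * y = 1.8 * 2.99 = 5.38 m^2.
The wetted perimeter P = b + 2y = 1.8 + 2*2.99 = 7.78 m.
Hydraulic radius R = A/P = 5.38/7.78 = 0.6918 m.
Velocity V = (1/n)*R^(2/3)*S^(1/2) = (1/0.037)*0.6918^(2/3)*0.0019^(1/2) = 0.9215 m/s.
Discharge Q = A * V = 5.38 * 0.9215 = 4.959 m^3/s.

4.959


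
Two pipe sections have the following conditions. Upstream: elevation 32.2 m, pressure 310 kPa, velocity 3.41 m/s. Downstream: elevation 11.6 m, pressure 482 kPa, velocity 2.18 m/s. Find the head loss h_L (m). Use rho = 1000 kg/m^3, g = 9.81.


Total head at each section: H = z + p/(rho*g) + V^2/(2g).
H1 = 32.2 + 310*1000/(1000*9.81) + 3.41^2/(2*9.81)
   = 32.2 + 31.6 + 0.5927
   = 64.393 m.
H2 = 11.6 + 482*1000/(1000*9.81) + 2.18^2/(2*9.81)
   = 11.6 + 49.134 + 0.2422
   = 60.976 m.
h_L = H1 - H2 = 64.393 - 60.976 = 3.417 m.

3.417


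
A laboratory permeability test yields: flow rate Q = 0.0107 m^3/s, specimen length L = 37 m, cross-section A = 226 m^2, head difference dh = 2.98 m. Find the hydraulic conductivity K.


From K = Q*L / (A*dh):
Numerator: Q*L = 0.0107 * 37 = 0.3959.
Denominator: A*dh = 226 * 2.98 = 673.48.
K = 0.3959 / 673.48 = 0.000588 m/s.

0.000588


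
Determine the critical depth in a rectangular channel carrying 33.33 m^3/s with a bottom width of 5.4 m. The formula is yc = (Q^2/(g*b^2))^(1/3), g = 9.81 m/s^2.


Using yc = (Q^2 / (g * b^2))^(1/3):
Q^2 = 33.33^2 = 1110.89.
g * b^2 = 9.81 * 5.4^2 = 9.81 * 29.16 = 286.06.
Q^2 / (g*b^2) = 1110.89 / 286.06 = 3.8834.
yc = 3.8834^(1/3) = 1.5718 m.

1.5718


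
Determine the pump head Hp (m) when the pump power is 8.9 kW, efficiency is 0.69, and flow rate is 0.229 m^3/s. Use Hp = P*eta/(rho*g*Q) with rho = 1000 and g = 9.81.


Pump head formula: Hp = P * eta / (rho * g * Q).
Numerator: P * eta = 8.9 * 1000 * 0.69 = 6141.0 W.
Denominator: rho * g * Q = 1000 * 9.81 * 0.229 = 2246.49.
Hp = 6141.0 / 2246.49 = 2.73 m.

2.73


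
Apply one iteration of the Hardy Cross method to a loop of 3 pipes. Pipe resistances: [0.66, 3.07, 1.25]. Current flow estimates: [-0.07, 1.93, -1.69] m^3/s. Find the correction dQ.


Numerator terms (r*Q*|Q|): 0.66*-0.07*|-0.07| = -0.0032; 3.07*1.93*|1.93| = 11.4354; 1.25*-1.69*|-1.69| = -3.5701.
Sum of numerator = 7.8621.
Denominator terms (r*|Q|): 0.66*|-0.07| = 0.0462; 3.07*|1.93| = 5.9251; 1.25*|-1.69| = 2.1125.
2 * sum of denominator = 2 * 8.0838 = 16.1676.
dQ = -7.8621 / 16.1676 = -0.4863 m^3/s.

-0.4863


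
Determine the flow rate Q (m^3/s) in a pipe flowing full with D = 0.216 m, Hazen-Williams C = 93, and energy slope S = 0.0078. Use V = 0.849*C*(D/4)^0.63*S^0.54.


For a full circular pipe, R = D/4 = 0.216/4 = 0.054 m.
V = 0.849 * 93 * 0.054^0.63 * 0.0078^0.54
  = 0.849 * 93 * 0.159004 * 0.072733
  = 0.9131 m/s.
Pipe area A = pi*D^2/4 = pi*0.216^2/4 = 0.0366 m^2.
Q = A * V = 0.0366 * 0.9131 = 0.0335 m^3/s.

0.0335


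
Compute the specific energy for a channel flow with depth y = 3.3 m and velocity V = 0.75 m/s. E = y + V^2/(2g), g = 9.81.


Specific energy E = y + V^2/(2g).
Velocity head = V^2/(2g) = 0.75^2 / (2*9.81) = 0.5625 / 19.62 = 0.0287 m.
E = 3.3 + 0.0287 = 3.3287 m.

3.3287


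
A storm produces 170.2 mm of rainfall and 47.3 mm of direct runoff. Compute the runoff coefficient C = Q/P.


The runoff coefficient C = runoff depth / rainfall depth.
C = 47.3 / 170.2
  = 0.2779.

0.2779


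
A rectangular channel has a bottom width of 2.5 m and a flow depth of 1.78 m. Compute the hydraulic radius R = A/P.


For a rectangular section:
Flow area A = b * y = 2.5 * 1.78 = 4.45 m^2.
Wetted perimeter P = b + 2y = 2.5 + 2*1.78 = 6.06 m.
Hydraulic radius R = A/P = 4.45 / 6.06 = 0.7343 m.

0.7343


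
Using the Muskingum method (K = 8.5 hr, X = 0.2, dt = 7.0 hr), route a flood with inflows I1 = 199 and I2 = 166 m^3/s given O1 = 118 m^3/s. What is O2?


Muskingum coefficients:
denom = 2*K*(1-X) + dt = 2*8.5*(1-0.2) + 7.0 = 20.6.
C0 = (dt - 2*K*X)/denom = (7.0 - 2*8.5*0.2)/20.6 = 0.1748.
C1 = (dt + 2*K*X)/denom = (7.0 + 2*8.5*0.2)/20.6 = 0.5049.
C2 = (2*K*(1-X) - dt)/denom = 0.3204.
O2 = C0*I2 + C1*I1 + C2*O1
   = 0.1748*166 + 0.5049*199 + 0.3204*118
   = 167.28 m^3/s.

167.28


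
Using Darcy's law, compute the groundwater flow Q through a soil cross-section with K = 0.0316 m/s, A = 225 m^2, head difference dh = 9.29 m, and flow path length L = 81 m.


Darcy's law: Q = K * A * i, where i = dh/L.
Hydraulic gradient i = 9.29 / 81 = 0.114691.
Q = 0.0316 * 225 * 0.114691
  = 0.8155 m^3/s.

0.8155


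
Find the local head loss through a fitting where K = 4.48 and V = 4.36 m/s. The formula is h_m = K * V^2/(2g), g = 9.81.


Minor loss formula: h_m = K * V^2/(2g).
V^2 = 4.36^2 = 19.0096.
V^2/(2g) = 19.0096 / 19.62 = 0.9689 m.
h_m = 4.48 * 0.9689 = 4.3406 m.

4.3406


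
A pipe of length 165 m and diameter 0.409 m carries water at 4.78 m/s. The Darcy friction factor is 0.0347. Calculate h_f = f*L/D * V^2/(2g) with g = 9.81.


Darcy-Weisbach equation: h_f = f * (L/D) * V^2/(2g).
f * L/D = 0.0347 * 165/0.409 = 13.9988.
V^2/(2g) = 4.78^2 / (2*9.81) = 22.8484 / 19.62 = 1.1645 m.
h_f = 13.9988 * 1.1645 = 16.302 m.

16.302


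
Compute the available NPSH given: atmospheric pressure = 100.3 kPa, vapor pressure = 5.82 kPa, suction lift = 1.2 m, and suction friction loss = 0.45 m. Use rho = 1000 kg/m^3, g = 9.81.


NPSHa = p_atm/(rho*g) - z_s - hf_s - p_vap/(rho*g).
p_atm/(rho*g) = 100.3*1000 / (1000*9.81) = 10.224 m.
p_vap/(rho*g) = 5.82*1000 / (1000*9.81) = 0.593 m.
NPSHa = 10.224 - 1.2 - 0.45 - 0.593
      = 7.98 m.

7.98


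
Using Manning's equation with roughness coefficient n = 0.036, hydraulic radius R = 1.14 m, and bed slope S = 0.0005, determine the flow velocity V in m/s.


Manning's equation gives V = (1/n) * R^(2/3) * S^(1/2).
First, compute R^(2/3) = 1.14^(2/3) = 1.0913.
Next, S^(1/2) = 0.0005^(1/2) = 0.022361.
Then 1/n = 1/0.036 = 27.78.
V = 27.78 * 1.0913 * 0.022361 = 0.6778 m/s.

0.6778


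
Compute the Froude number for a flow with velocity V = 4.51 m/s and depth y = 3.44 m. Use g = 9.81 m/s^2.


The Froude number is defined as Fr = V / sqrt(g*y).
g*y = 9.81 * 3.44 = 33.7464.
sqrt(g*y) = sqrt(33.7464) = 5.8092.
Fr = 4.51 / 5.8092 = 0.7764.

0.7764


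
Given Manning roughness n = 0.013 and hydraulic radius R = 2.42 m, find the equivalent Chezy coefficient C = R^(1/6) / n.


The Chezy coefficient relates to Manning's n through C = R^(1/6) / n.
R^(1/6) = 2.42^(1/6) = 1.158695.
C = 1.158695 / 0.013 = 89.13 m^(1/2)/s.

89.13


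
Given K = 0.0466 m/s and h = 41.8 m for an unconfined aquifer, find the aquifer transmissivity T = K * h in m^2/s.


Transmissivity is defined as T = K * h.
T = 0.0466 * 41.8
  = 1.9479 m^2/s.

1.9479


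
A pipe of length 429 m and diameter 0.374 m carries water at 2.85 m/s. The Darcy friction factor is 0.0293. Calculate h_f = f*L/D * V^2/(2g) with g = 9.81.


Darcy-Weisbach equation: h_f = f * (L/D) * V^2/(2g).
f * L/D = 0.0293 * 429/0.374 = 33.6088.
V^2/(2g) = 2.85^2 / (2*9.81) = 8.1225 / 19.62 = 0.414 m.
h_f = 33.6088 * 0.414 = 13.914 m.

13.914


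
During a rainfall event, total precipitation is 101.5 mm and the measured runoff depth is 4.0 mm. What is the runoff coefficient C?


The runoff coefficient C = runoff depth / rainfall depth.
C = 4.0 / 101.5
  = 0.0394.

0.0394


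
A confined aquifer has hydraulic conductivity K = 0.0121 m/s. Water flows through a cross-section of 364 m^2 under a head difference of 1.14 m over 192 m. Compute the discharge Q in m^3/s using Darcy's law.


Darcy's law: Q = K * A * i, where i = dh/L.
Hydraulic gradient i = 1.14 / 192 = 0.005937.
Q = 0.0121 * 364 * 0.005937
  = 0.0262 m^3/s.

0.0262


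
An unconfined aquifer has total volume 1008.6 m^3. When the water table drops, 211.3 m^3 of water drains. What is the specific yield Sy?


Specific yield Sy = Volume drained / Total volume.
Sy = 211.3 / 1008.6
   = 0.2095.

0.2095


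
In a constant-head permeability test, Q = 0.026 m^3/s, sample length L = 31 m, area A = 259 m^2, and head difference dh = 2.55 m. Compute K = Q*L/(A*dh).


From K = Q*L / (A*dh):
Numerator: Q*L = 0.026 * 31 = 0.806.
Denominator: A*dh = 259 * 2.55 = 660.45.
K = 0.806 / 660.45 = 0.00122 m/s.

0.00122


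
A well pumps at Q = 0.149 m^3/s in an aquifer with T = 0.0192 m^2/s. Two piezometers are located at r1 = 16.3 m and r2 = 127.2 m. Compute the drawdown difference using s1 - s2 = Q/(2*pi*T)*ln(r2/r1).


Thiem equation: s1 - s2 = Q/(2*pi*T) * ln(r2/r1).
ln(r2/r1) = ln(127.2/16.3) = 2.0546.
Q/(2*pi*T) = 0.149 / (2*pi*0.0192) = 0.149 / 0.1206 = 1.2351.
s1 - s2 = 1.2351 * 2.0546 = 2.5376 m.

2.5376


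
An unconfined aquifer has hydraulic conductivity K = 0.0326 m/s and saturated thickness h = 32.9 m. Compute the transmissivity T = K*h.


Transmissivity is defined as T = K * h.
T = 0.0326 * 32.9
  = 1.0725 m^2/s.

1.0725


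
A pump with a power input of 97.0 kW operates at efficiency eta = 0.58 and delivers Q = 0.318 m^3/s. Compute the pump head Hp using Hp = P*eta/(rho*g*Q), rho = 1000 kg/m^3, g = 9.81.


Pump head formula: Hp = P * eta / (rho * g * Q).
Numerator: P * eta = 97.0 * 1000 * 0.58 = 56260.0 W.
Denominator: rho * g * Q = 1000 * 9.81 * 0.318 = 3119.58.
Hp = 56260.0 / 3119.58 = 18.03 m.

18.03


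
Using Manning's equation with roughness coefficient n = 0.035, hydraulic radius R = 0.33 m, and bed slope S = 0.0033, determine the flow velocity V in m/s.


Manning's equation gives V = (1/n) * R^(2/3) * S^(1/2).
First, compute R^(2/3) = 0.33^(2/3) = 0.4775.
Next, S^(1/2) = 0.0033^(1/2) = 0.057446.
Then 1/n = 1/0.035 = 28.57.
V = 28.57 * 0.4775 * 0.057446 = 0.7838 m/s.

0.7838


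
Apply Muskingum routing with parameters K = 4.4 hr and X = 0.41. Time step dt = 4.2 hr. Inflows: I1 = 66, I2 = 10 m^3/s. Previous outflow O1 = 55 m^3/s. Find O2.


Muskingum coefficients:
denom = 2*K*(1-X) + dt = 2*4.4*(1-0.41) + 4.2 = 9.392.
C0 = (dt - 2*K*X)/denom = (4.2 - 2*4.4*0.41)/9.392 = 0.063.
C1 = (dt + 2*K*X)/denom = (4.2 + 2*4.4*0.41)/9.392 = 0.8313.
C2 = (2*K*(1-X) - dt)/denom = 0.1056.
O2 = C0*I2 + C1*I1 + C2*O1
   = 0.063*10 + 0.8313*66 + 0.1056*55
   = 61.31 m^3/s.

61.31


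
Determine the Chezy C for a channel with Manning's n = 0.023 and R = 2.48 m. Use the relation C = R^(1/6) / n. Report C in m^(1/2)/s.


The Chezy coefficient relates to Manning's n through C = R^(1/6) / n.
R^(1/6) = 2.48^(1/6) = 1.163435.
C = 1.163435 / 0.023 = 50.58 m^(1/2)/s.

50.58


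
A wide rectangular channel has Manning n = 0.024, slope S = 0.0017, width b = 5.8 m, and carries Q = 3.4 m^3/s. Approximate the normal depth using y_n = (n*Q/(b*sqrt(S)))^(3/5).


We use the wide-channel approximation y_n = (n*Q/(b*sqrt(S)))^(3/5).
sqrt(S) = sqrt(0.0017) = 0.041231.
Numerator: n*Q = 0.024 * 3.4 = 0.0816.
Denominator: b*sqrt(S) = 5.8 * 0.041231 = 0.23914.
arg = 0.3412.
y_n = 0.3412^(3/5) = 0.5246 m.

0.5246


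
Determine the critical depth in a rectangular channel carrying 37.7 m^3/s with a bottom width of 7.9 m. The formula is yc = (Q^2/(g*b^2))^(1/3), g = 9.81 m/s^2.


Using yc = (Q^2 / (g * b^2))^(1/3):
Q^2 = 37.7^2 = 1421.29.
g * b^2 = 9.81 * 7.9^2 = 9.81 * 62.41 = 612.24.
Q^2 / (g*b^2) = 1421.29 / 612.24 = 2.3215.
yc = 2.3215^(1/3) = 1.3241 m.

1.3241


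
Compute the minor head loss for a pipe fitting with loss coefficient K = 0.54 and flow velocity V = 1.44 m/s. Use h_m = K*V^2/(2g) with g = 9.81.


Minor loss formula: h_m = K * V^2/(2g).
V^2 = 1.44^2 = 2.0736.
V^2/(2g) = 2.0736 / 19.62 = 0.1057 m.
h_m = 0.54 * 0.1057 = 0.0571 m.

0.0571


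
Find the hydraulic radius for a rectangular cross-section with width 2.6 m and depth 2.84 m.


For a rectangular section:
Flow area A = b * y = 2.6 * 2.84 = 7.38 m^2.
Wetted perimeter P = b + 2y = 2.6 + 2*2.84 = 8.28 m.
Hydraulic radius R = A/P = 7.38 / 8.28 = 0.8918 m.

0.8918


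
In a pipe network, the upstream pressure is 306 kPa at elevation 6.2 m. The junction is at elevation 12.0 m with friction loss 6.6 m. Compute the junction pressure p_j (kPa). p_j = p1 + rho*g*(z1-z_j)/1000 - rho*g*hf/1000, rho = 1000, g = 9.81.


Junction pressure: p_j = p1 + rho*g*(z1 - z_j)/1000 - rho*g*hf/1000.
Elevation term = 1000*9.81*(6.2 - 12.0)/1000 = -56.898 kPa.
Friction term = 1000*9.81*6.6/1000 = 64.746 kPa.
p_j = 306 + -56.898 - 64.746 = 184.36 kPa.

184.36


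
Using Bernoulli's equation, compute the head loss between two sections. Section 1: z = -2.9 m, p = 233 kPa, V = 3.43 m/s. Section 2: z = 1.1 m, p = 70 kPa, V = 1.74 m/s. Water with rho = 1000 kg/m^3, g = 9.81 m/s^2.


Total head at each section: H = z + p/(rho*g) + V^2/(2g).
H1 = -2.9 + 233*1000/(1000*9.81) + 3.43^2/(2*9.81)
   = -2.9 + 23.751 + 0.5996
   = 21.451 m.
H2 = 1.1 + 70*1000/(1000*9.81) + 1.74^2/(2*9.81)
   = 1.1 + 7.136 + 0.1543
   = 8.39 m.
h_L = H1 - H2 = 21.451 - 8.39 = 13.061 m.

13.061


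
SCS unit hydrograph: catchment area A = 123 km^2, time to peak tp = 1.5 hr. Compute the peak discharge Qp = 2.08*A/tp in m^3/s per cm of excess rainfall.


SCS formula: Qp = 2.08 * A / tp.
Qp = 2.08 * 123 / 1.5
   = 255.84 / 1.5
   = 170.56 m^3/s per cm.

170.56


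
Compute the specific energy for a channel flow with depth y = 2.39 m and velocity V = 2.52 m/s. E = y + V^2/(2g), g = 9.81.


Specific energy E = y + V^2/(2g).
Velocity head = V^2/(2g) = 2.52^2 / (2*9.81) = 6.3504 / 19.62 = 0.3237 m.
E = 2.39 + 0.3237 = 2.7137 m.

2.7137


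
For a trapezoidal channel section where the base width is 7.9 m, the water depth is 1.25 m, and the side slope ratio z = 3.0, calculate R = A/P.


For a trapezoidal section with side slope z:
A = (b + z*y)*y = (7.9 + 3.0*1.25)*1.25 = 14.562 m^2.
P = b + 2*y*sqrt(1 + z^2) = 7.9 + 2*1.25*sqrt(1 + 3.0^2) = 15.806 m.
R = A/P = 14.562 / 15.806 = 0.9213 m.

0.9213


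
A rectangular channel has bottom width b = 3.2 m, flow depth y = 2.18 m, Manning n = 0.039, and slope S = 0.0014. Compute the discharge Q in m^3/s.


For a rectangular channel, the cross-sectional area A = b * y = 3.2 * 2.18 = 6.98 m^2.
The wetted perimeter P = b + 2y = 3.2 + 2*2.18 = 7.56 m.
Hydraulic radius R = A/P = 6.98/7.56 = 0.9228 m.
Velocity V = (1/n)*R^(2/3)*S^(1/2) = (1/0.039)*0.9228^(2/3)*0.0014^(1/2) = 0.9093 m/s.
Discharge Q = A * V = 6.98 * 0.9093 = 6.344 m^3/s.

6.344


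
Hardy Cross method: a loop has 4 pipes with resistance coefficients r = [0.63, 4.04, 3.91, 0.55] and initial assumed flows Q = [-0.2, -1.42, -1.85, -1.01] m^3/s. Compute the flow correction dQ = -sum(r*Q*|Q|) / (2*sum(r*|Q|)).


Numerator terms (r*Q*|Q|): 0.63*-0.2*|-0.2| = -0.0252; 4.04*-1.42*|-1.42| = -8.1463; 3.91*-1.85*|-1.85| = -13.382; 0.55*-1.01*|-1.01| = -0.5611.
Sum of numerator = -22.1145.
Denominator terms (r*|Q|): 0.63*|-0.2| = 0.126; 4.04*|-1.42| = 5.7368; 3.91*|-1.85| = 7.2335; 0.55*|-1.01| = 0.5555.
2 * sum of denominator = 2 * 13.6518 = 27.3036.
dQ = --22.1145 / 27.3036 = 0.8099 m^3/s.

0.8099


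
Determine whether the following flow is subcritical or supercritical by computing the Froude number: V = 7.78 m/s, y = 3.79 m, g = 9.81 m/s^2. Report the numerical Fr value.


The Froude number is defined as Fr = V / sqrt(g*y).
g*y = 9.81 * 3.79 = 37.1799.
sqrt(g*y) = sqrt(37.1799) = 6.0975.
Fr = 7.78 / 6.0975 = 1.2759.
Since Fr > 1, the flow is supercritical.

1.2759


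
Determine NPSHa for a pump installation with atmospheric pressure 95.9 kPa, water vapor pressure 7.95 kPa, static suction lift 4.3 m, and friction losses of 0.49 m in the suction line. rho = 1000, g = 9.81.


NPSHa = p_atm/(rho*g) - z_s - hf_s - p_vap/(rho*g).
p_atm/(rho*g) = 95.9*1000 / (1000*9.81) = 9.776 m.
p_vap/(rho*g) = 7.95*1000 / (1000*9.81) = 0.81 m.
NPSHa = 9.776 - 4.3 - 0.49 - 0.81
      = 4.18 m.

4.18


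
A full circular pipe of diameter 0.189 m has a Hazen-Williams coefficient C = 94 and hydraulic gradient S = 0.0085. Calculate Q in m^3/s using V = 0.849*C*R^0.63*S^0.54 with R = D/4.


For a full circular pipe, R = D/4 = 0.189/4 = 0.0473 m.
V = 0.849 * 94 * 0.0473^0.63 * 0.0085^0.54
  = 0.849 * 94 * 0.146175 * 0.076188
  = 0.8888 m/s.
Pipe area A = pi*D^2/4 = pi*0.189^2/4 = 0.0281 m^2.
Q = A * V = 0.0281 * 0.8888 = 0.0249 m^3/s.

0.0249


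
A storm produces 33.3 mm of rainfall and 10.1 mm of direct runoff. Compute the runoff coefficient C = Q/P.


The runoff coefficient C = runoff depth / rainfall depth.
C = 10.1 / 33.3
  = 0.3033.

0.3033


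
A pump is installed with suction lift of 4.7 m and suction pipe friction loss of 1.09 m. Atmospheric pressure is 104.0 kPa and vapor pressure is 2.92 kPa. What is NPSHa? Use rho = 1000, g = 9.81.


NPSHa = p_atm/(rho*g) - z_s - hf_s - p_vap/(rho*g).
p_atm/(rho*g) = 104.0*1000 / (1000*9.81) = 10.601 m.
p_vap/(rho*g) = 2.92*1000 / (1000*9.81) = 0.298 m.
NPSHa = 10.601 - 4.7 - 1.09 - 0.298
      = 4.51 m.

4.51


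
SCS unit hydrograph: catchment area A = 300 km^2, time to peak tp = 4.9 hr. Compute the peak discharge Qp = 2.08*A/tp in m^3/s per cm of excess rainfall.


SCS formula: Qp = 2.08 * A / tp.
Qp = 2.08 * 300 / 4.9
   = 624.0 / 4.9
   = 127.35 m^3/s per cm.

127.35


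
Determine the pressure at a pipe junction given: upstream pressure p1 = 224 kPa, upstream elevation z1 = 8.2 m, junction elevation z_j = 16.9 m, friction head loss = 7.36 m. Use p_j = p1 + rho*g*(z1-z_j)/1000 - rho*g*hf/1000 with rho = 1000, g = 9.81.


Junction pressure: p_j = p1 + rho*g*(z1 - z_j)/1000 - rho*g*hf/1000.
Elevation term = 1000*9.81*(8.2 - 16.9)/1000 = -85.347 kPa.
Friction term = 1000*9.81*7.36/1000 = 72.202 kPa.
p_j = 224 + -85.347 - 72.202 = 66.45 kPa.

66.45


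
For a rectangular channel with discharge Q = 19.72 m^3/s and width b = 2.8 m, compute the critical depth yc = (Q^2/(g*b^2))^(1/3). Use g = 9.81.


Using yc = (Q^2 / (g * b^2))^(1/3):
Q^2 = 19.72^2 = 388.88.
g * b^2 = 9.81 * 2.8^2 = 9.81 * 7.84 = 76.91.
Q^2 / (g*b^2) = 388.88 / 76.91 = 5.0563.
yc = 5.0563^(1/3) = 1.7164 m.

1.7164


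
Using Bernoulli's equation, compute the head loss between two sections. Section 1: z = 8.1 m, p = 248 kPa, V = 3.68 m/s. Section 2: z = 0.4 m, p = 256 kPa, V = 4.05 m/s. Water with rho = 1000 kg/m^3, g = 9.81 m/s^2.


Total head at each section: H = z + p/(rho*g) + V^2/(2g).
H1 = 8.1 + 248*1000/(1000*9.81) + 3.68^2/(2*9.81)
   = 8.1 + 25.28 + 0.6902
   = 34.071 m.
H2 = 0.4 + 256*1000/(1000*9.81) + 4.05^2/(2*9.81)
   = 0.4 + 26.096 + 0.836
   = 27.332 m.
h_L = H1 - H2 = 34.071 - 27.332 = 6.739 m.

6.739


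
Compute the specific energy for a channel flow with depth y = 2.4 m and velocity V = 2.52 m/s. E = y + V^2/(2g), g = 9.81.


Specific energy E = y + V^2/(2g).
Velocity head = V^2/(2g) = 2.52^2 / (2*9.81) = 6.3504 / 19.62 = 0.3237 m.
E = 2.4 + 0.3237 = 2.7237 m.

2.7237


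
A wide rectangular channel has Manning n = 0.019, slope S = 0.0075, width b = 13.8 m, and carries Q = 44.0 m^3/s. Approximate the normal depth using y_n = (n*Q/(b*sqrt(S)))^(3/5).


We use the wide-channel approximation y_n = (n*Q/(b*sqrt(S)))^(3/5).
sqrt(S) = sqrt(0.0075) = 0.086603.
Numerator: n*Q = 0.019 * 44.0 = 0.836.
Denominator: b*sqrt(S) = 13.8 * 0.086603 = 1.195121.
arg = 0.6995.
y_n = 0.6995^(3/5) = 0.807 m.

0.807


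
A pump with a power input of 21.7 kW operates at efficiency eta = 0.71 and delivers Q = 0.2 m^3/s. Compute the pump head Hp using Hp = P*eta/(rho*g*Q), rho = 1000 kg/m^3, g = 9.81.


Pump head formula: Hp = P * eta / (rho * g * Q).
Numerator: P * eta = 21.7 * 1000 * 0.71 = 15407.0 W.
Denominator: rho * g * Q = 1000 * 9.81 * 0.2 = 1962.0.
Hp = 15407.0 / 1962.0 = 7.85 m.

7.85


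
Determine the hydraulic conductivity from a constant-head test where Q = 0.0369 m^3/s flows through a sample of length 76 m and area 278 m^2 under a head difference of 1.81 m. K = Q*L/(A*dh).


From K = Q*L / (A*dh):
Numerator: Q*L = 0.0369 * 76 = 2.8044.
Denominator: A*dh = 278 * 1.81 = 503.18.
K = 2.8044 / 503.18 = 0.005573 m/s.

0.005573


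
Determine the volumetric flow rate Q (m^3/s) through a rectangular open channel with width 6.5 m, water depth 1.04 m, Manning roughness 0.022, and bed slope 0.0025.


For a rectangular channel, the cross-sectional area A = b * y = 6.5 * 1.04 = 6.76 m^2.
The wetted perimeter P = b + 2y = 6.5 + 2*1.04 = 8.58 m.
Hydraulic radius R = A/P = 6.76/8.58 = 0.7879 m.
Velocity V = (1/n)*R^(2/3)*S^(1/2) = (1/0.022)*0.7879^(2/3)*0.0025^(1/2) = 1.9387 m/s.
Discharge Q = A * V = 6.76 * 1.9387 = 13.106 m^3/s.

13.106


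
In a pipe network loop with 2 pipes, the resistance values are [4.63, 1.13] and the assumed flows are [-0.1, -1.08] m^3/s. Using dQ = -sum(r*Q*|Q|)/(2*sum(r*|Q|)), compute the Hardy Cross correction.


Numerator terms (r*Q*|Q|): 4.63*-0.1*|-0.1| = -0.0463; 1.13*-1.08*|-1.08| = -1.318.
Sum of numerator = -1.3643.
Denominator terms (r*|Q|): 4.63*|-0.1| = 0.463; 1.13*|-1.08| = 1.2204.
2 * sum of denominator = 2 * 1.6834 = 3.3668.
dQ = --1.3643 / 3.3668 = 0.4052 m^3/s.

0.4052
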